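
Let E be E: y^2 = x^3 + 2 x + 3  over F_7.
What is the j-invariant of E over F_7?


Delta = -16(4 a^3 + 27 b^2) mod 7 = 3
-1728 * (4 a)^3 = -1728 * (4*2)^3 mod 7 = 1
j = 1 * 3^(-1) mod 7 = 5

j = 5 (mod 7)


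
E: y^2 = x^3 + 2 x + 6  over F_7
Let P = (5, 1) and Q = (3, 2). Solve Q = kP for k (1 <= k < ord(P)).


Enumerate multiples of P until we hit Q = (3, 2):
  1P = (5, 1)
  2P = (4, 6)
  3P = (2, 5)
  4P = (1, 3)
  5P = (3, 5)
  6P = (3, 2)
Match found at i = 6.

k = 6


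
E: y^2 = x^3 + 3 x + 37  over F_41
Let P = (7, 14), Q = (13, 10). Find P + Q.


P != Q, so use the chord formula.
s = (y2 - y1) / (x2 - x1) = (37) / (6) mod 41 = 13
x3 = s^2 - x1 - x2 mod 41 = 13^2 - 7 - 13 = 26
y3 = s (x1 - x3) - y1 mod 41 = 13 * (7 - 26) - 14 = 26

P + Q = (26, 26)


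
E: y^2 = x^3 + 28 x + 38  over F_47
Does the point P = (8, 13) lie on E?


Check whether y^2 = x^3 + 28 x + 38 (mod 47) for (x, y) = (8, 13).
LHS: y^2 = 13^2 mod 47 = 28
RHS: x^3 + 28 x + 38 = 8^3 + 28*8 + 38 mod 47 = 22
LHS != RHS

No, not on the curve


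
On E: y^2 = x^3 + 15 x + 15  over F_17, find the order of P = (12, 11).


Compute successive multiples of P until we hit O:
  1P = (12, 11)
  2P = (11, 7)
  3P = (10, 14)
  4P = (10, 3)
  5P = (11, 10)
  6P = (12, 6)
  7P = O

ord(P) = 7


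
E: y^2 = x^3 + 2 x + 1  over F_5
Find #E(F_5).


For each x in F_5, count y with y^2 = x^3 + 2 x + 1 mod 5:
  x = 0: RHS = 1, y in [1, 4]  -> 2 point(s)
  x = 1: RHS = 4, y in [2, 3]  -> 2 point(s)
  x = 3: RHS = 4, y in [2, 3]  -> 2 point(s)
Affine points: 6. Add the point at infinity: total = 7.

#E(F_5) = 7


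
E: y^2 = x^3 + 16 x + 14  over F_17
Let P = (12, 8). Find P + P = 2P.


Doubling: s = (3 x1^2 + a) / (2 y1)
s = (3*12^2 + 16) / (2*8) mod 17 = 11
x3 = s^2 - 2 x1 mod 17 = 11^2 - 2*12 = 12
y3 = s (x1 - x3) - y1 mod 17 = 11 * (12 - 12) - 8 = 9

2P = (12, 9)


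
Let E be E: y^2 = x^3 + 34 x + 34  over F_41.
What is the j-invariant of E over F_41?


Delta = -16(4 a^3 + 27 b^2) mod 41 = 5
-1728 * (4 a)^3 = -1728 * (4*34)^3 mod 41 = 20
j = 20 * 5^(-1) mod 41 = 4

j = 4 (mod 41)


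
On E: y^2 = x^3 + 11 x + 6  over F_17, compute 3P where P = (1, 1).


k = 3 = 11_2 (binary, LSB first: 11)
Double-and-add from P = (1, 1):
  bit 0 = 1: acc = O + (1, 1) = (1, 1)
  bit 1 = 1: acc = (1, 1) + (13, 0) = (1, 16)

3P = (1, 16)


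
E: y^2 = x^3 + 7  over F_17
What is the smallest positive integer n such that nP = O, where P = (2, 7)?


Compute successive multiples of P until we hit O:
  1P = (2, 7)
  2P = (12, 16)
  3P = (5, 9)
  4P = (1, 5)
  5P = (1, 12)
  6P = (5, 8)
  7P = (12, 1)
  8P = (2, 10)
  ... (continuing to 9P)
  9P = O

ord(P) = 9


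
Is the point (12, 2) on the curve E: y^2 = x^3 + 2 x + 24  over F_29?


Check whether y^2 = x^3 + 2 x + 24 (mod 29) for (x, y) = (12, 2).
LHS: y^2 = 2^2 mod 29 = 4
RHS: x^3 + 2 x + 24 = 12^3 + 2*12 + 24 mod 29 = 7
LHS != RHS

No, not on the curve


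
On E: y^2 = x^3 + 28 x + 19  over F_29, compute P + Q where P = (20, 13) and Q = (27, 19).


P != Q, so use the chord formula.
s = (y2 - y1) / (x2 - x1) = (6) / (7) mod 29 = 5
x3 = s^2 - x1 - x2 mod 29 = 5^2 - 20 - 27 = 7
y3 = s (x1 - x3) - y1 mod 29 = 5 * (20 - 7) - 13 = 23

P + Q = (7, 23)


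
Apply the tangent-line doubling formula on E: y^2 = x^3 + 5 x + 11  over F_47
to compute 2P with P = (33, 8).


Doubling: s = (3 x1^2 + a) / (2 y1)
s = (3*33^2 + 5) / (2*8) mod 47 = 40
x3 = s^2 - 2 x1 mod 47 = 40^2 - 2*33 = 30
y3 = s (x1 - x3) - y1 mod 47 = 40 * (33 - 30) - 8 = 18

2P = (30, 18)


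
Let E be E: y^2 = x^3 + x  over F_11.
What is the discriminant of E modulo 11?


4 a^3 + 27 b^2 = 4*1^3 + 27*0^2 = 4 + 0 = 4
Delta = -16 * (4) = -64
Delta mod 11 = 2

Delta = 2 (mod 11)


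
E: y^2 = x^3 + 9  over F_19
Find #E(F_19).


For each x in F_19, count y with y^2 = x^3 + 0 x + 9 mod 19:
  x = 0: RHS = 9, y in [3, 16]  -> 2 point(s)
  x = 2: RHS = 17, y in [6, 13]  -> 2 point(s)
  x = 3: RHS = 17, y in [6, 13]  -> 2 point(s)
  x = 4: RHS = 16, y in [4, 15]  -> 2 point(s)
  x = 5: RHS = 1, y in [1, 18]  -> 2 point(s)
  x = 6: RHS = 16, y in [4, 15]  -> 2 point(s)
  x = 9: RHS = 16, y in [4, 15]  -> 2 point(s)
  x = 14: RHS = 17, y in [6, 13]  -> 2 point(s)
  x = 16: RHS = 1, y in [1, 18]  -> 2 point(s)
  x = 17: RHS = 1, y in [1, 18]  -> 2 point(s)
Affine points: 20. Add the point at infinity: total = 21.

#E(F_19) = 21


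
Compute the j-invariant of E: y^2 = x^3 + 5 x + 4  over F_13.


Delta = -16(4 a^3 + 27 b^2) mod 13 = 12
-1728 * (4 a)^3 = -1728 * (4*5)^3 mod 13 = 5
j = 5 * 12^(-1) mod 13 = 8

j = 8 (mod 13)


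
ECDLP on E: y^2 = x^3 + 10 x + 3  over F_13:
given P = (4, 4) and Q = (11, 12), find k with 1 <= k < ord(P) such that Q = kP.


Enumerate multiples of P until we hit Q = (11, 12):
  1P = (4, 4)
  2P = (8, 6)
  3P = (11, 12)
Match found at i = 3.

k = 3


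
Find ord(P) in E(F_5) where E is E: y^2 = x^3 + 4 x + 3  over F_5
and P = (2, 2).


Compute successive multiples of P until we hit O:
  1P = (2, 2)
  2P = (2, 3)
  3P = O

ord(P) = 3


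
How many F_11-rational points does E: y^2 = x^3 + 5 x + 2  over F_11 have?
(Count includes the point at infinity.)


For each x in F_11, count y with y^2 = x^3 + 5 x + 2 mod 11:
  x = 2: RHS = 9, y in [3, 8]  -> 2 point(s)
  x = 3: RHS = 0, y in [0]  -> 1 point(s)
  x = 4: RHS = 9, y in [3, 8]  -> 2 point(s)
  x = 5: RHS = 9, y in [3, 8]  -> 2 point(s)
  x = 8: RHS = 4, y in [2, 9]  -> 2 point(s)
Affine points: 9. Add the point at infinity: total = 10.

#E(F_11) = 10


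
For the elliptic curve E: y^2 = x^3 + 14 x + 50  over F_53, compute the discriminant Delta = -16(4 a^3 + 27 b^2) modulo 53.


4 a^3 + 27 b^2 = 4*14^3 + 27*50^2 = 10976 + 67500 = 78476
Delta = -16 * (78476) = -1255616
Delta mod 53 = 7

Delta = 7 (mod 53)


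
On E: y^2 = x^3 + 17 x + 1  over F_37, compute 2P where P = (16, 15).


Doubling: s = (3 x1^2 + a) / (2 y1)
s = (3*16^2 + 17) / (2*15) mod 37 = 20
x3 = s^2 - 2 x1 mod 37 = 20^2 - 2*16 = 35
y3 = s (x1 - x3) - y1 mod 37 = 20 * (16 - 35) - 15 = 12

2P = (35, 12)


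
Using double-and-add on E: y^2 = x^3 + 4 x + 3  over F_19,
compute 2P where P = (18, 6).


k = 2 = 10_2 (binary, LSB first: 01)
Double-and-add from P = (18, 6):
  bit 0 = 0: acc unchanged = O
  bit 1 = 1: acc = O + (3, 17) = (3, 17)

2P = (3, 17)


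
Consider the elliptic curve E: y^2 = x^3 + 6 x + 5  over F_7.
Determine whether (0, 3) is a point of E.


Check whether y^2 = x^3 + 6 x + 5 (mod 7) for (x, y) = (0, 3).
LHS: y^2 = 3^2 mod 7 = 2
RHS: x^3 + 6 x + 5 = 0^3 + 6*0 + 5 mod 7 = 5
LHS != RHS

No, not on the curve


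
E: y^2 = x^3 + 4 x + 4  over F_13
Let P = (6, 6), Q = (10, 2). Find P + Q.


P != Q, so use the chord formula.
s = (y2 - y1) / (x2 - x1) = (9) / (4) mod 13 = 12
x3 = s^2 - x1 - x2 mod 13 = 12^2 - 6 - 10 = 11
y3 = s (x1 - x3) - y1 mod 13 = 12 * (6 - 11) - 6 = 12

P + Q = (11, 12)


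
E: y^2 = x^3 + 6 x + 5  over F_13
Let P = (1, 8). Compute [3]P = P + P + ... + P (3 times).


k = 3 = 11_2 (binary, LSB first: 11)
Double-and-add from P = (1, 8):
  bit 0 = 1: acc = O + (1, 8) = (1, 8)
  bit 1 = 1: acc = (1, 8) + (7, 0) = (1, 5)

3P = (1, 5)


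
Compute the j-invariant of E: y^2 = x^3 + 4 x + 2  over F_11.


Delta = -16(4 a^3 + 27 b^2) mod 11 = 6
-1728 * (4 a)^3 = -1728 * (4*4)^3 mod 11 = 7
j = 7 * 6^(-1) mod 11 = 3

j = 3 (mod 11)


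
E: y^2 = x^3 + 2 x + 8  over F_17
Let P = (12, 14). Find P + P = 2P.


Doubling: s = (3 x1^2 + a) / (2 y1)
s = (3*12^2 + 2) / (2*14) mod 17 = 7
x3 = s^2 - 2 x1 mod 17 = 7^2 - 2*12 = 8
y3 = s (x1 - x3) - y1 mod 17 = 7 * (12 - 8) - 14 = 14

2P = (8, 14)


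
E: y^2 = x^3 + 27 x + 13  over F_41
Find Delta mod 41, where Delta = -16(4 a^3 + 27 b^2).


4 a^3 + 27 b^2 = 4*27^3 + 27*13^2 = 78732 + 4563 = 83295
Delta = -16 * (83295) = -1332720
Delta mod 41 = 26

Delta = 26 (mod 41)


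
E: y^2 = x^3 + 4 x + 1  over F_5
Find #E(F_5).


For each x in F_5, count y with y^2 = x^3 + 4 x + 1 mod 5:
  x = 0: RHS = 1, y in [1, 4]  -> 2 point(s)
  x = 1: RHS = 1, y in [1, 4]  -> 2 point(s)
  x = 3: RHS = 0, y in [0]  -> 1 point(s)
  x = 4: RHS = 1, y in [1, 4]  -> 2 point(s)
Affine points: 7. Add the point at infinity: total = 8.

#E(F_5) = 8


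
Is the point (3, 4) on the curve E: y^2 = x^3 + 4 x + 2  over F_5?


Check whether y^2 = x^3 + 4 x + 2 (mod 5) for (x, y) = (3, 4).
LHS: y^2 = 4^2 mod 5 = 1
RHS: x^3 + 4 x + 2 = 3^3 + 4*3 + 2 mod 5 = 1
LHS = RHS

Yes, on the curve


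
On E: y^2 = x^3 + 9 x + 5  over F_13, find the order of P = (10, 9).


Compute successive multiples of P until we hit O:
  1P = (10, 9)
  2P = (10, 4)
  3P = O

ord(P) = 3


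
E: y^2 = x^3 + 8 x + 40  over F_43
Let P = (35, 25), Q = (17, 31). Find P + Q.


P != Q, so use the chord formula.
s = (y2 - y1) / (x2 - x1) = (6) / (25) mod 43 = 14
x3 = s^2 - x1 - x2 mod 43 = 14^2 - 35 - 17 = 15
y3 = s (x1 - x3) - y1 mod 43 = 14 * (35 - 15) - 25 = 40

P + Q = (15, 40)


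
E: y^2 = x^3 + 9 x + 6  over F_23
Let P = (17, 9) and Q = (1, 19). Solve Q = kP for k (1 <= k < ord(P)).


Enumerate multiples of P until we hit Q = (1, 19):
  1P = (17, 9)
  2P = (14, 22)
  3P = (21, 16)
  4P = (1, 19)
Match found at i = 4.

k = 4


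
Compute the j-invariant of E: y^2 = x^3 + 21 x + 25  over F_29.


Delta = -16(4 a^3 + 27 b^2) mod 29 = 17
-1728 * (4 a)^3 = -1728 * (4*21)^3 mod 29 = 24
j = 24 * 17^(-1) mod 29 = 27

j = 27 (mod 29)


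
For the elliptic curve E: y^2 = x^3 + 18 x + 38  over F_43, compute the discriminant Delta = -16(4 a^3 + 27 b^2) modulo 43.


4 a^3 + 27 b^2 = 4*18^3 + 27*38^2 = 23328 + 38988 = 62316
Delta = -16 * (62316) = -997056
Delta mod 43 = 28

Delta = 28 (mod 43)


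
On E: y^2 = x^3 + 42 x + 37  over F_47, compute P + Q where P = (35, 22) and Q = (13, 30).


P != Q, so use the chord formula.
s = (y2 - y1) / (x2 - x1) = (8) / (25) mod 47 = 21
x3 = s^2 - x1 - x2 mod 47 = 21^2 - 35 - 13 = 17
y3 = s (x1 - x3) - y1 mod 47 = 21 * (35 - 17) - 22 = 27

P + Q = (17, 27)


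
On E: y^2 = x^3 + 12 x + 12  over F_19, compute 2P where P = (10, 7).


k = 2 = 10_2 (binary, LSB first: 01)
Double-and-add from P = (10, 7):
  bit 0 = 0: acc unchanged = O
  bit 1 = 1: acc = O + (16, 14) = (16, 14)

2P = (16, 14)


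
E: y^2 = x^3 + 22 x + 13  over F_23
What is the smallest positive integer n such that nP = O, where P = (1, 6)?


Compute successive multiples of P until we hit O:
  1P = (1, 6)
  2P = (14, 11)
  3P = (14, 12)
  4P = (1, 17)
  5P = O

ord(P) = 5


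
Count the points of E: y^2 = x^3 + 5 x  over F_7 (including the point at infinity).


For each x in F_7, count y with y^2 = x^3 + 5 x + 0 mod 7:
  x = 0: RHS = 0, y in [0]  -> 1 point(s)
  x = 2: RHS = 4, y in [2, 5]  -> 2 point(s)
  x = 3: RHS = 0, y in [0]  -> 1 point(s)
  x = 4: RHS = 0, y in [0]  -> 1 point(s)
  x = 6: RHS = 1, y in [1, 6]  -> 2 point(s)
Affine points: 7. Add the point at infinity: total = 8.

#E(F_7) = 8


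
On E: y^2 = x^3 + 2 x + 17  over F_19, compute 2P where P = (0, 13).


Doubling: s = (3 x1^2 + a) / (2 y1)
s = (3*0^2 + 2) / (2*13) mod 19 = 3
x3 = s^2 - 2 x1 mod 19 = 3^2 - 2*0 = 9
y3 = s (x1 - x3) - y1 mod 19 = 3 * (0 - 9) - 13 = 17

2P = (9, 17)


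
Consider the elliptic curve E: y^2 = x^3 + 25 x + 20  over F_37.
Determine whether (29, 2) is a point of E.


Check whether y^2 = x^3 + 25 x + 20 (mod 37) for (x, y) = (29, 2).
LHS: y^2 = 2^2 mod 37 = 4
RHS: x^3 + 25 x + 20 = 29^3 + 25*29 + 20 mod 37 = 11
LHS != RHS

No, not on the curve


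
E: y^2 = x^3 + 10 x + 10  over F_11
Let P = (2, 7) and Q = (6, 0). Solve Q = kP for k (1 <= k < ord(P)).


Enumerate multiples of P until we hit Q = (6, 0):
  1P = (2, 7)
  2P = (7, 4)
  3P = (5, 8)
  4P = (9, 9)
  5P = (3, 10)
  6P = (4, 9)
  7P = (6, 0)
Match found at i = 7.

k = 7


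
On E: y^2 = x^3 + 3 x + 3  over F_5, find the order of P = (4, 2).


Compute successive multiples of P until we hit O:
  1P = (4, 2)
  2P = (3, 2)
  3P = (3, 3)
  4P = (4, 3)
  5P = O

ord(P) = 5


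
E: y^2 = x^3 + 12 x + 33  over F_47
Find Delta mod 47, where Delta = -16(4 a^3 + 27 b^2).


4 a^3 + 27 b^2 = 4*12^3 + 27*33^2 = 6912 + 29403 = 36315
Delta = -16 * (36315) = -581040
Delta mod 47 = 21

Delta = 21 (mod 47)


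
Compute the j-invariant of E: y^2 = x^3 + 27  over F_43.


Delta = -16(4 a^3 + 27 b^2) mod 43 = 4
-1728 * (4 a)^3 = -1728 * (4*0)^3 mod 43 = 0
j = 0 * 4^(-1) mod 43 = 0

j = 0 (mod 43)


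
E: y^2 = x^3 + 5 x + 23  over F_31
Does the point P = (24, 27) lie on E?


Check whether y^2 = x^3 + 5 x + 23 (mod 31) for (x, y) = (24, 27).
LHS: y^2 = 27^2 mod 31 = 16
RHS: x^3 + 5 x + 23 = 24^3 + 5*24 + 23 mod 31 = 17
LHS != RHS

No, not on the curve


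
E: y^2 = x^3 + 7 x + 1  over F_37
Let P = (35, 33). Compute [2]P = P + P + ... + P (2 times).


k = 2 = 10_2 (binary, LSB first: 01)
Double-and-add from P = (35, 33):
  bit 0 = 0: acc unchanged = O
  bit 1 = 1: acc = O + (16, 19) = (16, 19)

2P = (16, 19)


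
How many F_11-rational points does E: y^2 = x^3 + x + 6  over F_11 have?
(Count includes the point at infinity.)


For each x in F_11, count y with y^2 = x^3 + 1 x + 6 mod 11:
  x = 2: RHS = 5, y in [4, 7]  -> 2 point(s)
  x = 3: RHS = 3, y in [5, 6]  -> 2 point(s)
  x = 5: RHS = 4, y in [2, 9]  -> 2 point(s)
  x = 7: RHS = 4, y in [2, 9]  -> 2 point(s)
  x = 8: RHS = 9, y in [3, 8]  -> 2 point(s)
  x = 10: RHS = 4, y in [2, 9]  -> 2 point(s)
Affine points: 12. Add the point at infinity: total = 13.

#E(F_11) = 13


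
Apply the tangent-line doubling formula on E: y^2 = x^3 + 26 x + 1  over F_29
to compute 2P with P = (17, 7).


Doubling: s = (3 x1^2 + a) / (2 y1)
s = (3*17^2 + 26) / (2*7) mod 29 = 12
x3 = s^2 - 2 x1 mod 29 = 12^2 - 2*17 = 23
y3 = s (x1 - x3) - y1 mod 29 = 12 * (17 - 23) - 7 = 8

2P = (23, 8)


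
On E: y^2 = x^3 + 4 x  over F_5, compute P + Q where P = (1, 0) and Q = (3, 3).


P != Q, so use the chord formula.
s = (y2 - y1) / (x2 - x1) = (3) / (2) mod 5 = 4
x3 = s^2 - x1 - x2 mod 5 = 4^2 - 1 - 3 = 2
y3 = s (x1 - x3) - y1 mod 5 = 4 * (1 - 2) - 0 = 1

P + Q = (2, 1)


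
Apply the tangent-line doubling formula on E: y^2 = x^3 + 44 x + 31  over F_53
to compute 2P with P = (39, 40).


Doubling: s = (3 x1^2 + a) / (2 y1)
s = (3*39^2 + 44) / (2*40) mod 53 = 45
x3 = s^2 - 2 x1 mod 53 = 45^2 - 2*39 = 39
y3 = s (x1 - x3) - y1 mod 53 = 45 * (39 - 39) - 40 = 13

2P = (39, 13)


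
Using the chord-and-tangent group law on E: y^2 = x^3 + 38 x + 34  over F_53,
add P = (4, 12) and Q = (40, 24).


P != Q, so use the chord formula.
s = (y2 - y1) / (x2 - x1) = (12) / (36) mod 53 = 18
x3 = s^2 - x1 - x2 mod 53 = 18^2 - 4 - 40 = 15
y3 = s (x1 - x3) - y1 mod 53 = 18 * (4 - 15) - 12 = 2

P + Q = (15, 2)


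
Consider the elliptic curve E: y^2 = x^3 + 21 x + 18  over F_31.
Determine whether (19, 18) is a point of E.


Check whether y^2 = x^3 + 21 x + 18 (mod 31) for (x, y) = (19, 18).
LHS: y^2 = 18^2 mod 31 = 14
RHS: x^3 + 21 x + 18 = 19^3 + 21*19 + 18 mod 31 = 22
LHS != RHS

No, not on the curve


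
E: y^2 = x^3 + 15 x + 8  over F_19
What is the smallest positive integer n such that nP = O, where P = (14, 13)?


Compute successive multiples of P until we hit O:
  1P = (14, 13)
  2P = (14, 6)
  3P = O

ord(P) = 3


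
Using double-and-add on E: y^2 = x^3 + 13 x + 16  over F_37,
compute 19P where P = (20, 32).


k = 19 = 10011_2 (binary, LSB first: 11001)
Double-and-add from P = (20, 32):
  bit 0 = 1: acc = O + (20, 32) = (20, 32)
  bit 1 = 1: acc = (20, 32) + (8, 22) = (21, 35)
  bit 2 = 0: acc unchanged = (21, 35)
  bit 3 = 0: acc unchanged = (21, 35)
  bit 4 = 1: acc = (21, 35) + (0, 4) = (4, 13)

19P = (4, 13)


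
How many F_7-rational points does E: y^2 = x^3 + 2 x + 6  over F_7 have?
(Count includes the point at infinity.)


For each x in F_7, count y with y^2 = x^3 + 2 x + 6 mod 7:
  x = 1: RHS = 2, y in [3, 4]  -> 2 point(s)
  x = 2: RHS = 4, y in [2, 5]  -> 2 point(s)
  x = 3: RHS = 4, y in [2, 5]  -> 2 point(s)
  x = 4: RHS = 1, y in [1, 6]  -> 2 point(s)
  x = 5: RHS = 1, y in [1, 6]  -> 2 point(s)
Affine points: 10. Add the point at infinity: total = 11.

#E(F_7) = 11


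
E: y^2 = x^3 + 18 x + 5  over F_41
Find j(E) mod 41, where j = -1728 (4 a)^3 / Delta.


Delta = -16(4 a^3 + 27 b^2) mod 41 = 40
-1728 * (4 a)^3 = -1728 * (4*18)^3 mod 41 = 14
j = 14 * 40^(-1) mod 41 = 27

j = 27 (mod 41)


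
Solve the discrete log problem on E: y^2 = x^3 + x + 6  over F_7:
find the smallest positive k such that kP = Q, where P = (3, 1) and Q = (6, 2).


Enumerate multiples of P until we hit Q = (6, 2):
  1P = (3, 1)
  2P = (1, 6)
  3P = (4, 5)
  4P = (2, 3)
  5P = (6, 5)
  6P = (6, 2)
Match found at i = 6.

k = 6


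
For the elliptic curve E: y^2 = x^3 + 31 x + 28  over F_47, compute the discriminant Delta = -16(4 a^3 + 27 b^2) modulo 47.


4 a^3 + 27 b^2 = 4*31^3 + 27*28^2 = 119164 + 21168 = 140332
Delta = -16 * (140332) = -2245312
Delta mod 47 = 19

Delta = 19 (mod 47)


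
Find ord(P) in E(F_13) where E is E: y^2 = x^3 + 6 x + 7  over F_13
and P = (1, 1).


Compute successive multiples of P until we hit O:
  1P = (1, 1)
  2P = (2, 1)
  3P = (10, 12)
  4P = (12, 0)
  5P = (10, 1)
  6P = (2, 12)
  7P = (1, 12)
  8P = O

ord(P) = 8


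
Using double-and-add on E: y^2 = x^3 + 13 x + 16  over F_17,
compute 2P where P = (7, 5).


k = 2 = 10_2 (binary, LSB first: 01)
Double-and-add from P = (7, 5):
  bit 0 = 0: acc unchanged = O
  bit 1 = 1: acc = O + (4, 9) = (4, 9)

2P = (4, 9)


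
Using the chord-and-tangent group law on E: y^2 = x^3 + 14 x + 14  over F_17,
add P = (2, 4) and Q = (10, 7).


P != Q, so use the chord formula.
s = (y2 - y1) / (x2 - x1) = (3) / (8) mod 17 = 11
x3 = s^2 - x1 - x2 mod 17 = 11^2 - 2 - 10 = 7
y3 = s (x1 - x3) - y1 mod 17 = 11 * (2 - 7) - 4 = 9

P + Q = (7, 9)


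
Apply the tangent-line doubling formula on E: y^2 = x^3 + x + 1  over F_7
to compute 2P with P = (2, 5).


Doubling: s = (3 x1^2 + a) / (2 y1)
s = (3*2^2 + 1) / (2*5) mod 7 = 2
x3 = s^2 - 2 x1 mod 7 = 2^2 - 2*2 = 0
y3 = s (x1 - x3) - y1 mod 7 = 2 * (2 - 0) - 5 = 6

2P = (0, 6)


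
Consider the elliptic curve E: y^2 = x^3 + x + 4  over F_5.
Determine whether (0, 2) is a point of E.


Check whether y^2 = x^3 + 1 x + 4 (mod 5) for (x, y) = (0, 2).
LHS: y^2 = 2^2 mod 5 = 4
RHS: x^3 + 1 x + 4 = 0^3 + 1*0 + 4 mod 5 = 4
LHS = RHS

Yes, on the curve


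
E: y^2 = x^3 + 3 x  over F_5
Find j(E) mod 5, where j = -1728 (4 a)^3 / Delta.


Delta = -16(4 a^3 + 27 b^2) mod 5 = 2
-1728 * (4 a)^3 = -1728 * (4*3)^3 mod 5 = 1
j = 1 * 2^(-1) mod 5 = 3

j = 3 (mod 5)


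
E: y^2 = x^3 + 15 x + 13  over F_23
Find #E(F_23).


For each x in F_23, count y with y^2 = x^3 + 15 x + 13 mod 23:
  x = 0: RHS = 13, y in [6, 17]  -> 2 point(s)
  x = 1: RHS = 6, y in [11, 12]  -> 2 point(s)
  x = 3: RHS = 16, y in [4, 19]  -> 2 point(s)
  x = 5: RHS = 6, y in [11, 12]  -> 2 point(s)
  x = 7: RHS = 1, y in [1, 22]  -> 2 point(s)
  x = 8: RHS = 1, y in [1, 22]  -> 2 point(s)
  x = 9: RHS = 3, y in [7, 16]  -> 2 point(s)
  x = 10: RHS = 13, y in [6, 17]  -> 2 point(s)
  x = 12: RHS = 12, y in [9, 14]  -> 2 point(s)
  x = 13: RHS = 13, y in [6, 17]  -> 2 point(s)
  x = 14: RHS = 0, y in [0]  -> 1 point(s)
  x = 15: RHS = 2, y in [5, 18]  -> 2 point(s)
  x = 16: RHS = 2, y in [5, 18]  -> 2 point(s)
  x = 17: RHS = 6, y in [11, 12]  -> 2 point(s)
  x = 19: RHS = 4, y in [2, 21]  -> 2 point(s)
Affine points: 29. Add the point at infinity: total = 30.

#E(F_23) = 30


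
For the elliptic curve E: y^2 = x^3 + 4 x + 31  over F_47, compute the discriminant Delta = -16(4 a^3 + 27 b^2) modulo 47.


4 a^3 + 27 b^2 = 4*4^3 + 27*31^2 = 256 + 25947 = 26203
Delta = -16 * (26203) = -419248
Delta mod 47 = 39

Delta = 39 (mod 47)


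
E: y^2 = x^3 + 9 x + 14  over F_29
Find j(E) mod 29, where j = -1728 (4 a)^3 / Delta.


Delta = -16(4 a^3 + 27 b^2) mod 29 = 13
-1728 * (4 a)^3 = -1728 * (4*9)^3 mod 29 = 27
j = 27 * 13^(-1) mod 29 = 11

j = 11 (mod 29)


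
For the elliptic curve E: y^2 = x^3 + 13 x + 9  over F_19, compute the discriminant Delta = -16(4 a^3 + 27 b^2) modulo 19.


4 a^3 + 27 b^2 = 4*13^3 + 27*9^2 = 8788 + 2187 = 10975
Delta = -16 * (10975) = -175600
Delta mod 19 = 17

Delta = 17 (mod 19)


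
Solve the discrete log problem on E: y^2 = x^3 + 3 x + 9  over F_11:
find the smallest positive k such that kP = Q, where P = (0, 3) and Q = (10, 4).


Enumerate multiples of P until we hit Q = (10, 4):
  1P = (0, 3)
  2P = (3, 1)
  3P = (6, 1)
  4P = (10, 4)
Match found at i = 4.

k = 4


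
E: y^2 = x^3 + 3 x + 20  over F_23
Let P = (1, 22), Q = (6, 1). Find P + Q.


P != Q, so use the chord formula.
s = (y2 - y1) / (x2 - x1) = (2) / (5) mod 23 = 5
x3 = s^2 - x1 - x2 mod 23 = 5^2 - 1 - 6 = 18
y3 = s (x1 - x3) - y1 mod 23 = 5 * (1 - 18) - 22 = 8

P + Q = (18, 8)


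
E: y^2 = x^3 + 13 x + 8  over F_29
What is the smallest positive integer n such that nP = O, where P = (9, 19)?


Compute successive multiples of P until we hit O:
  1P = (9, 19)
  2P = (2, 19)
  3P = (18, 10)
  4P = (3, 4)
  5P = (16, 7)
  6P = (17, 3)
  7P = (7, 6)
  8P = (19, 3)
  ... (continuing to 38P)
  38P = O

ord(P) = 38


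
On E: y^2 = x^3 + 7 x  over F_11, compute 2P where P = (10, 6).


Doubling: s = (3 x1^2 + a) / (2 y1)
s = (3*10^2 + 7) / (2*6) mod 11 = 10
x3 = s^2 - 2 x1 mod 11 = 10^2 - 2*10 = 3
y3 = s (x1 - x3) - y1 mod 11 = 10 * (10 - 3) - 6 = 9

2P = (3, 9)


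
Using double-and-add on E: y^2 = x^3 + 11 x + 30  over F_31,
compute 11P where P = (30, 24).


k = 11 = 1011_2 (binary, LSB first: 1101)
Double-and-add from P = (30, 24):
  bit 0 = 1: acc = O + (30, 24) = (30, 24)
  bit 1 = 1: acc = (30, 24) + (3, 11) = (26, 25)
  bit 2 = 0: acc unchanged = (26, 25)
  bit 3 = 1: acc = (26, 25) + (23, 22) = (14, 18)

11P = (14, 18)


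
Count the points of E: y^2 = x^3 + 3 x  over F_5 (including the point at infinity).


For each x in F_5, count y with y^2 = x^3 + 3 x + 0 mod 5:
  x = 0: RHS = 0, y in [0]  -> 1 point(s)
  x = 1: RHS = 4, y in [2, 3]  -> 2 point(s)
  x = 2: RHS = 4, y in [2, 3]  -> 2 point(s)
  x = 3: RHS = 1, y in [1, 4]  -> 2 point(s)
  x = 4: RHS = 1, y in [1, 4]  -> 2 point(s)
Affine points: 9. Add the point at infinity: total = 10.

#E(F_5) = 10


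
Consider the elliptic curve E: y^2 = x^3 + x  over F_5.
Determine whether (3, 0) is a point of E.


Check whether y^2 = x^3 + 1 x + 0 (mod 5) for (x, y) = (3, 0).
LHS: y^2 = 0^2 mod 5 = 0
RHS: x^3 + 1 x + 0 = 3^3 + 1*3 + 0 mod 5 = 0
LHS = RHS

Yes, on the curve


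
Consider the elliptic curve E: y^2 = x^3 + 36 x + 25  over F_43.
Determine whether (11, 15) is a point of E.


Check whether y^2 = x^3 + 36 x + 25 (mod 43) for (x, y) = (11, 15).
LHS: y^2 = 15^2 mod 43 = 10
RHS: x^3 + 36 x + 25 = 11^3 + 36*11 + 25 mod 43 = 32
LHS != RHS

No, not on the curve


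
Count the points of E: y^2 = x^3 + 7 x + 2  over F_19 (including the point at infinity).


For each x in F_19, count y with y^2 = x^3 + 7 x + 2 mod 19:
  x = 2: RHS = 5, y in [9, 10]  -> 2 point(s)
  x = 8: RHS = 0, y in [0]  -> 1 point(s)
  x = 11: RHS = 4, y in [2, 17]  -> 2 point(s)
  x = 12: RHS = 9, y in [3, 16]  -> 2 point(s)
  x = 15: RHS = 5, y in [9, 10]  -> 2 point(s)
  x = 16: RHS = 11, y in [7, 12]  -> 2 point(s)
Affine points: 11. Add the point at infinity: total = 12.

#E(F_19) = 12


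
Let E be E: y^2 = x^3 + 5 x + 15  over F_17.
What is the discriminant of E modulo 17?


4 a^3 + 27 b^2 = 4*5^3 + 27*15^2 = 500 + 6075 = 6575
Delta = -16 * (6575) = -105200
Delta mod 17 = 13

Delta = 13 (mod 17)


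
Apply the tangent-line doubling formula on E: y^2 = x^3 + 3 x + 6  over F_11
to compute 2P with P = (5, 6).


Doubling: s = (3 x1^2 + a) / (2 y1)
s = (3*5^2 + 3) / (2*6) mod 11 = 1
x3 = s^2 - 2 x1 mod 11 = 1^2 - 2*5 = 2
y3 = s (x1 - x3) - y1 mod 11 = 1 * (5 - 2) - 6 = 8

2P = (2, 8)


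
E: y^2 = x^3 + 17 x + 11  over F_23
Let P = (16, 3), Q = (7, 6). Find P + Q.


P != Q, so use the chord formula.
s = (y2 - y1) / (x2 - x1) = (3) / (14) mod 23 = 15
x3 = s^2 - x1 - x2 mod 23 = 15^2 - 16 - 7 = 18
y3 = s (x1 - x3) - y1 mod 23 = 15 * (16 - 18) - 3 = 13

P + Q = (18, 13)


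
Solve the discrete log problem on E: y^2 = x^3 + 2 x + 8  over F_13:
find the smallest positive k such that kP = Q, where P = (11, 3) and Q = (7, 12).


Enumerate multiples of P until we hit Q = (7, 12):
  1P = (11, 3)
  2P = (8, 4)
  3P = (10, 1)
  4P = (9, 1)
  5P = (7, 1)
  6P = (5, 0)
  7P = (7, 12)
Match found at i = 7.

k = 7


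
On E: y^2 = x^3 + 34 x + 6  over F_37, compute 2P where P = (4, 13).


k = 2 = 10_2 (binary, LSB first: 01)
Double-and-add from P = (4, 13):
  bit 0 = 0: acc unchanged = O
  bit 1 = 1: acc = O + (28, 28) = (28, 28)

2P = (28, 28)


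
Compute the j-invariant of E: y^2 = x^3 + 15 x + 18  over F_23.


Delta = -16(4 a^3 + 27 b^2) mod 23 = 3
-1728 * (4 a)^3 = -1728 * (4*15)^3 mod 23 = 2
j = 2 * 3^(-1) mod 23 = 16

j = 16 (mod 23)


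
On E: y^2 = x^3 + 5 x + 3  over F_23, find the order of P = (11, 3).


Compute successive multiples of P until we hit O:
  1P = (11, 3)
  2P = (1, 20)
  3P = (4, 15)
  4P = (10, 15)
  5P = (8, 7)
  6P = (16, 19)
  7P = (9, 8)
  8P = (15, 7)
  ... (continuing to 23P)
  23P = O

ord(P) = 23


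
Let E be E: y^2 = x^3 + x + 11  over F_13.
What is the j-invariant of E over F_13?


Delta = -16(4 a^3 + 27 b^2) mod 13 = 2
-1728 * (4 a)^3 = -1728 * (4*1)^3 mod 13 = 12
j = 12 * 2^(-1) mod 13 = 6

j = 6 (mod 13)


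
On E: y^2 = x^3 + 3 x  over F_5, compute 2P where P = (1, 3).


k = 2 = 10_2 (binary, LSB first: 01)
Double-and-add from P = (1, 3):
  bit 0 = 0: acc unchanged = O
  bit 1 = 1: acc = O + (4, 4) = (4, 4)

2P = (4, 4)


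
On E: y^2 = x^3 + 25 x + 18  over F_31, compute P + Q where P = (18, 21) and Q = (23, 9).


P != Q, so use the chord formula.
s = (y2 - y1) / (x2 - x1) = (19) / (5) mod 31 = 10
x3 = s^2 - x1 - x2 mod 31 = 10^2 - 18 - 23 = 28
y3 = s (x1 - x3) - y1 mod 31 = 10 * (18 - 28) - 21 = 3

P + Q = (28, 3)


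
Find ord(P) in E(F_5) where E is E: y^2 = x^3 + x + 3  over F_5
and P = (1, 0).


Compute successive multiples of P until we hit O:
  1P = (1, 0)
  2P = O

ord(P) = 2


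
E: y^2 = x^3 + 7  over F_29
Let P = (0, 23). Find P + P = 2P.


Doubling: s = (3 x1^2 + a) / (2 y1)
s = (3*0^2 + 0) / (2*23) mod 29 = 0
x3 = s^2 - 2 x1 mod 29 = 0^2 - 2*0 = 0
y3 = s (x1 - x3) - y1 mod 29 = 0 * (0 - 0) - 23 = 6

2P = (0, 6)


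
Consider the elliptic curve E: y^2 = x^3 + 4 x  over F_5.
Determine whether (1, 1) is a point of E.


Check whether y^2 = x^3 + 4 x + 0 (mod 5) for (x, y) = (1, 1).
LHS: y^2 = 1^2 mod 5 = 1
RHS: x^3 + 4 x + 0 = 1^3 + 4*1 + 0 mod 5 = 0
LHS != RHS

No, not on the curve


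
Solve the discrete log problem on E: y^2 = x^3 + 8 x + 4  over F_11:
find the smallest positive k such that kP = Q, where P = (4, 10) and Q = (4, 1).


Enumerate multiples of P until we hit Q = (4, 1):
  1P = (4, 10)
  2P = (6, 2)
  3P = (6, 9)
  4P = (4, 1)
Match found at i = 4.

k = 4


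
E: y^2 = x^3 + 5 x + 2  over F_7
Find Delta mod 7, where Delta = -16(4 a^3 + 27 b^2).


4 a^3 + 27 b^2 = 4*5^3 + 27*2^2 = 500 + 108 = 608
Delta = -16 * (608) = -9728
Delta mod 7 = 2

Delta = 2 (mod 7)


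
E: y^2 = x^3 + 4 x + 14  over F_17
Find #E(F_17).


For each x in F_17, count y with y^2 = x^3 + 4 x + 14 mod 17:
  x = 1: RHS = 2, y in [6, 11]  -> 2 point(s)
  x = 2: RHS = 13, y in [8, 9]  -> 2 point(s)
  x = 3: RHS = 2, y in [6, 11]  -> 2 point(s)
  x = 4: RHS = 9, y in [3, 14]  -> 2 point(s)
  x = 6: RHS = 16, y in [4, 13]  -> 2 point(s)
  x = 10: RHS = 0, y in [0]  -> 1 point(s)
  x = 13: RHS = 2, y in [6, 11]  -> 2 point(s)
  x = 14: RHS = 9, y in [3, 14]  -> 2 point(s)
  x = 15: RHS = 15, y in [7, 10]  -> 2 point(s)
  x = 16: RHS = 9, y in [3, 14]  -> 2 point(s)
Affine points: 19. Add the point at infinity: total = 20.

#E(F_17) = 20


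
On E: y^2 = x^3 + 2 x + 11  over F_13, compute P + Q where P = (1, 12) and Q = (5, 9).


P != Q, so use the chord formula.
s = (y2 - y1) / (x2 - x1) = (10) / (4) mod 13 = 9
x3 = s^2 - x1 - x2 mod 13 = 9^2 - 1 - 5 = 10
y3 = s (x1 - x3) - y1 mod 13 = 9 * (1 - 10) - 12 = 11

P + Q = (10, 11)


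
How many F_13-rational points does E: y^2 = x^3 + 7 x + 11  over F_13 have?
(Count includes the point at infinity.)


For each x in F_13, count y with y^2 = x^3 + 7 x + 11 mod 13:
  x = 4: RHS = 12, y in [5, 8]  -> 2 point(s)
  x = 6: RHS = 9, y in [3, 10]  -> 2 point(s)
  x = 7: RHS = 0, y in [0]  -> 1 point(s)
  x = 9: RHS = 10, y in [6, 7]  -> 2 point(s)
  x = 12: RHS = 3, y in [4, 9]  -> 2 point(s)
Affine points: 9. Add the point at infinity: total = 10.

#E(F_13) = 10


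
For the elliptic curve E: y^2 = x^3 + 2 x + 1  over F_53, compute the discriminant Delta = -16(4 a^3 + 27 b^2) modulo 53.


4 a^3 + 27 b^2 = 4*2^3 + 27*1^2 = 32 + 27 = 59
Delta = -16 * (59) = -944
Delta mod 53 = 10

Delta = 10 (mod 53)


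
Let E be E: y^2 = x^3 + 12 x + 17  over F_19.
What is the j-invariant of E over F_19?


Delta = -16(4 a^3 + 27 b^2) mod 19 = 8
-1728 * (4 a)^3 = -1728 * (4*12)^3 mod 19 = 12
j = 12 * 8^(-1) mod 19 = 11

j = 11 (mod 19)


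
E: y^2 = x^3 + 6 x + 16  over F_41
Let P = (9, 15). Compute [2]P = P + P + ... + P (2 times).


k = 2 = 10_2 (binary, LSB first: 01)
Double-and-add from P = (9, 15):
  bit 0 = 0: acc unchanged = O
  bit 1 = 1: acc = O + (39, 23) = (39, 23)

2P = (39, 23)


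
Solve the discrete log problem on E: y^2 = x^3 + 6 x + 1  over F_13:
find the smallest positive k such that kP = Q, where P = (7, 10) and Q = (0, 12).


Enumerate multiples of P until we hit Q = (0, 12):
  1P = (7, 10)
  2P = (9, 2)
  3P = (0, 1)
  4P = (5, 0)
  5P = (0, 12)
Match found at i = 5.

k = 5


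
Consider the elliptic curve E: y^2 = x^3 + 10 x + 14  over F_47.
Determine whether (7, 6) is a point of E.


Check whether y^2 = x^3 + 10 x + 14 (mod 47) for (x, y) = (7, 6).
LHS: y^2 = 6^2 mod 47 = 36
RHS: x^3 + 10 x + 14 = 7^3 + 10*7 + 14 mod 47 = 4
LHS != RHS

No, not on the curve


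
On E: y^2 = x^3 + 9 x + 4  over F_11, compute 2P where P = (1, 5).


Doubling: s = (3 x1^2 + a) / (2 y1)
s = (3*1^2 + 9) / (2*5) mod 11 = 10
x3 = s^2 - 2 x1 mod 11 = 10^2 - 2*1 = 10
y3 = s (x1 - x3) - y1 mod 11 = 10 * (1 - 10) - 5 = 4

2P = (10, 4)


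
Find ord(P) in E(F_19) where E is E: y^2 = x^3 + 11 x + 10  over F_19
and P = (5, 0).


Compute successive multiples of P until we hit O:
  1P = (5, 0)
  2P = O

ord(P) = 2


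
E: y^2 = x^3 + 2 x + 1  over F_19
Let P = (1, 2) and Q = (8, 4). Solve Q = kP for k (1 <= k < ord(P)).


Enumerate multiples of P until we hit Q = (8, 4):
  1P = (1, 2)
  2P = (15, 9)
  3P = (8, 4)
Match found at i = 3.

k = 3


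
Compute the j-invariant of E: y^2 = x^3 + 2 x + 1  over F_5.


Delta = -16(4 a^3 + 27 b^2) mod 5 = 1
-1728 * (4 a)^3 = -1728 * (4*2)^3 mod 5 = 4
j = 4 * 1^(-1) mod 5 = 4

j = 4 (mod 5)


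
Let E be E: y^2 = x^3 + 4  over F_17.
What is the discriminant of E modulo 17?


4 a^3 + 27 b^2 = 4*0^3 + 27*4^2 = 0 + 432 = 432
Delta = -16 * (432) = -6912
Delta mod 17 = 7

Delta = 7 (mod 17)


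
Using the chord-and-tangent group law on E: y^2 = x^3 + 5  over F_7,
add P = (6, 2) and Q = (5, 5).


P != Q, so use the chord formula.
s = (y2 - y1) / (x2 - x1) = (3) / (6) mod 7 = 4
x3 = s^2 - x1 - x2 mod 7 = 4^2 - 6 - 5 = 5
y3 = s (x1 - x3) - y1 mod 7 = 4 * (6 - 5) - 2 = 2

P + Q = (5, 2)


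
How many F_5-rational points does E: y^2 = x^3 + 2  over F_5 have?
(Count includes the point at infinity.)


For each x in F_5, count y with y^2 = x^3 + 0 x + 2 mod 5:
  x = 2: RHS = 0, y in [0]  -> 1 point(s)
  x = 3: RHS = 4, y in [2, 3]  -> 2 point(s)
  x = 4: RHS = 1, y in [1, 4]  -> 2 point(s)
Affine points: 5. Add the point at infinity: total = 6.

#E(F_5) = 6


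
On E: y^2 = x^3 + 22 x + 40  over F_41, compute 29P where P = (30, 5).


k = 29 = 11101_2 (binary, LSB first: 10111)
Double-and-add from P = (30, 5):
  bit 0 = 1: acc = O + (30, 5) = (30, 5)
  bit 1 = 0: acc unchanged = (30, 5)
  bit 2 = 1: acc = (30, 5) + (0, 9) = (3, 16)
  bit 3 = 1: acc = (3, 16) + (2, 25) = (35, 26)
  bit 4 = 1: acc = (35, 26) + (29, 37) = (2, 16)

29P = (2, 16)


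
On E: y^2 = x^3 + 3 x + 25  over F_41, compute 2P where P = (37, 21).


Doubling: s = (3 x1^2 + a) / (2 y1)
s = (3*37^2 + 3) / (2*21) mod 41 = 10
x3 = s^2 - 2 x1 mod 41 = 10^2 - 2*37 = 26
y3 = s (x1 - x3) - y1 mod 41 = 10 * (37 - 26) - 21 = 7

2P = (26, 7)


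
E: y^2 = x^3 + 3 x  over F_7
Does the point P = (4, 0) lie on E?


Check whether y^2 = x^3 + 3 x + 0 (mod 7) for (x, y) = (4, 0).
LHS: y^2 = 0^2 mod 7 = 0
RHS: x^3 + 3 x + 0 = 4^3 + 3*4 + 0 mod 7 = 6
LHS != RHS

No, not on the curve


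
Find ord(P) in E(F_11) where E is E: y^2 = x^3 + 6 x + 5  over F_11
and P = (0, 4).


Compute successive multiples of P until we hit O:
  1P = (0, 4)
  2P = (4, 4)
  3P = (7, 7)
  4P = (8, 2)
  5P = (1, 10)
  6P = (2, 6)
  7P = (10, 8)
  8P = (6, 9)
  ... (continuing to 17P)
  17P = O

ord(P) = 17


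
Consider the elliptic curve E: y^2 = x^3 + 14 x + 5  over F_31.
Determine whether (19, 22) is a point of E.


Check whether y^2 = x^3 + 14 x + 5 (mod 31) for (x, y) = (19, 22).
LHS: y^2 = 22^2 mod 31 = 19
RHS: x^3 + 14 x + 5 = 19^3 + 14*19 + 5 mod 31 = 0
LHS != RHS

No, not on the curve


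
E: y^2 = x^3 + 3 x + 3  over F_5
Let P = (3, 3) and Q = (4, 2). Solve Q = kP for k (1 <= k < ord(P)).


Enumerate multiples of P until we hit Q = (4, 2):
  1P = (3, 3)
  2P = (4, 2)
Match found at i = 2.

k = 2


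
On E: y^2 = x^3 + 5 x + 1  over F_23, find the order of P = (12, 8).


Compute successive multiples of P until we hit O:
  1P = (12, 8)
  2P = (22, 15)
  3P = (21, 11)
  4P = (8, 1)
  5P = (19, 20)
  6P = (17, 13)
  7P = (18, 9)
  8P = (9, 4)
  ... (continuing to 31P)
  31P = O

ord(P) = 31


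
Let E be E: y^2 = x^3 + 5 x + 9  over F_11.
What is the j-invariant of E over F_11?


Delta = -16(4 a^3 + 27 b^2) mod 11 = 7
-1728 * (4 a)^3 = -1728 * (4*5)^3 mod 11 = 8
j = 8 * 7^(-1) mod 11 = 9

j = 9 (mod 11)


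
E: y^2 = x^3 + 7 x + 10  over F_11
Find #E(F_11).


For each x in F_11, count y with y^2 = x^3 + 7 x + 10 mod 11:
  x = 3: RHS = 3, y in [5, 6]  -> 2 point(s)
  x = 4: RHS = 3, y in [5, 6]  -> 2 point(s)
  x = 5: RHS = 5, y in [4, 7]  -> 2 point(s)
  x = 6: RHS = 4, y in [2, 9]  -> 2 point(s)
Affine points: 8. Add the point at infinity: total = 9.

#E(F_11) = 9


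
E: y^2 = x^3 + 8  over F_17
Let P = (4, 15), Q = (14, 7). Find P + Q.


P != Q, so use the chord formula.
s = (y2 - y1) / (x2 - x1) = (9) / (10) mod 17 = 6
x3 = s^2 - x1 - x2 mod 17 = 6^2 - 4 - 14 = 1
y3 = s (x1 - x3) - y1 mod 17 = 6 * (4 - 1) - 15 = 3

P + Q = (1, 3)


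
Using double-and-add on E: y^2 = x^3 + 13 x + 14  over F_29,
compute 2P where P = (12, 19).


k = 2 = 10_2 (binary, LSB first: 01)
Double-and-add from P = (12, 19):
  bit 0 = 0: acc unchanged = O
  bit 1 = 1: acc = O + (27, 3) = (27, 3)

2P = (27, 3)


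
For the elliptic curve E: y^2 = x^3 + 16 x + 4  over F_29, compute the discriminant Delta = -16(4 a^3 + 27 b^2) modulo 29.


4 a^3 + 27 b^2 = 4*16^3 + 27*4^2 = 16384 + 432 = 16816
Delta = -16 * (16816) = -269056
Delta mod 29 = 6

Delta = 6 (mod 29)


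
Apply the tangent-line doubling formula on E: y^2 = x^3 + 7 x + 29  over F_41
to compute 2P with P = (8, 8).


Doubling: s = (3 x1^2 + a) / (2 y1)
s = (3*8^2 + 7) / (2*8) mod 41 = 15
x3 = s^2 - 2 x1 mod 41 = 15^2 - 2*8 = 4
y3 = s (x1 - x3) - y1 mod 41 = 15 * (8 - 4) - 8 = 11

2P = (4, 11)


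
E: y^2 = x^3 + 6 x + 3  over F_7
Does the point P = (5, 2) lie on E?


Check whether y^2 = x^3 + 6 x + 3 (mod 7) for (x, y) = (5, 2).
LHS: y^2 = 2^2 mod 7 = 4
RHS: x^3 + 6 x + 3 = 5^3 + 6*5 + 3 mod 7 = 4
LHS = RHS

Yes, on the curve


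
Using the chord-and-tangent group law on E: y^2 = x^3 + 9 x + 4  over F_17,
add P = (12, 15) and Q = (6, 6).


P != Q, so use the chord formula.
s = (y2 - y1) / (x2 - x1) = (8) / (11) mod 17 = 10
x3 = s^2 - x1 - x2 mod 17 = 10^2 - 12 - 6 = 14
y3 = s (x1 - x3) - y1 mod 17 = 10 * (12 - 14) - 15 = 16

P + Q = (14, 16)


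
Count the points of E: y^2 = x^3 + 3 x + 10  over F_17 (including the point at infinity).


For each x in F_17, count y with y^2 = x^3 + 3 x + 10 mod 17:
  x = 4: RHS = 1, y in [1, 16]  -> 2 point(s)
  x = 7: RHS = 0, y in [0]  -> 1 point(s)
  x = 8: RHS = 2, y in [6, 11]  -> 2 point(s)
  x = 9: RHS = 1, y in [1, 16]  -> 2 point(s)
  x = 13: RHS = 2, y in [6, 11]  -> 2 point(s)
  x = 14: RHS = 8, y in [5, 12]  -> 2 point(s)
  x = 15: RHS = 13, y in [8, 9]  -> 2 point(s)
Affine points: 13. Add the point at infinity: total = 14.

#E(F_17) = 14


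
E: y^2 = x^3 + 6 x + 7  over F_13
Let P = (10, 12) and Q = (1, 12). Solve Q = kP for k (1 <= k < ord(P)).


Enumerate multiples of P until we hit Q = (1, 12):
  1P = (10, 12)
  2P = (2, 12)
  3P = (1, 1)
  4P = (12, 0)
  5P = (1, 12)
Match found at i = 5.

k = 5


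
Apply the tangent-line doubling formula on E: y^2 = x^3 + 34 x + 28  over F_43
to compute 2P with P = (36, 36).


Doubling: s = (3 x1^2 + a) / (2 y1)
s = (3*36^2 + 34) / (2*36) mod 43 = 27
x3 = s^2 - 2 x1 mod 43 = 27^2 - 2*36 = 12
y3 = s (x1 - x3) - y1 mod 43 = 27 * (36 - 12) - 36 = 10

2P = (12, 10)


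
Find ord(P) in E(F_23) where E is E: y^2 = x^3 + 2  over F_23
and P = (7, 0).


Compute successive multiples of P until we hit O:
  1P = (7, 0)
  2P = O

ord(P) = 2


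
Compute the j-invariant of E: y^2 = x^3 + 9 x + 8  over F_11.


Delta = -16(4 a^3 + 27 b^2) mod 11 = 1
-1728 * (4 a)^3 = -1728 * (4*9)^3 mod 11 = 6
j = 6 * 1^(-1) mod 11 = 6

j = 6 (mod 11)


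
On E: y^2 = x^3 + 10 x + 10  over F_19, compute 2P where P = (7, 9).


k = 2 = 10_2 (binary, LSB first: 01)
Double-and-add from P = (7, 9):
  bit 0 = 0: acc unchanged = O
  bit 1 = 1: acc = O + (11, 11) = (11, 11)

2P = (11, 11)


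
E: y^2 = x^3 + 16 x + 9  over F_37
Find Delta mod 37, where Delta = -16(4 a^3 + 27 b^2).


4 a^3 + 27 b^2 = 4*16^3 + 27*9^2 = 16384 + 2187 = 18571
Delta = -16 * (18571) = -297136
Delta mod 37 = 11

Delta = 11 (mod 37)


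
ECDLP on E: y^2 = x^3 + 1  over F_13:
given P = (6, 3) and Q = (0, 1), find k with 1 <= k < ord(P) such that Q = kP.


Enumerate multiples of P until we hit Q = (0, 1):
  1P = (6, 3)
  2P = (0, 1)
Match found at i = 2.

k = 2


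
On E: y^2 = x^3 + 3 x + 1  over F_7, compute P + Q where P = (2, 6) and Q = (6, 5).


P != Q, so use the chord formula.
s = (y2 - y1) / (x2 - x1) = (6) / (4) mod 7 = 5
x3 = s^2 - x1 - x2 mod 7 = 5^2 - 2 - 6 = 3
y3 = s (x1 - x3) - y1 mod 7 = 5 * (2 - 3) - 6 = 3

P + Q = (3, 3)


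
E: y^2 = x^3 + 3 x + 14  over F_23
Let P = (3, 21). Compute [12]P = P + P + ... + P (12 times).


k = 12 = 1100_2 (binary, LSB first: 0011)
Double-and-add from P = (3, 21):
  bit 0 = 0: acc unchanged = O
  bit 1 = 0: acc unchanged = O
  bit 2 = 1: acc = O + (6, 8) = (6, 8)
  bit 3 = 1: acc = (6, 8) + (1, 8) = (16, 15)

12P = (16, 15)


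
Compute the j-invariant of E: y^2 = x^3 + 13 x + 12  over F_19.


Delta = -16(4 a^3 + 27 b^2) mod 19 = 9
-1728 * (4 a)^3 = -1728 * (4*13)^3 mod 19 = 8
j = 8 * 9^(-1) mod 19 = 3

j = 3 (mod 19)


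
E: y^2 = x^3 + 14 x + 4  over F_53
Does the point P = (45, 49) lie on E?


Check whether y^2 = x^3 + 14 x + 4 (mod 53) for (x, y) = (45, 49).
LHS: y^2 = 49^2 mod 53 = 16
RHS: x^3 + 14 x + 4 = 45^3 + 14*45 + 4 mod 53 = 16
LHS = RHS

Yes, on the curve


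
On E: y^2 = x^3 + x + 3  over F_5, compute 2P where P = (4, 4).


Doubling: s = (3 x1^2 + a) / (2 y1)
s = (3*4^2 + 1) / (2*4) mod 5 = 3
x3 = s^2 - 2 x1 mod 5 = 3^2 - 2*4 = 1
y3 = s (x1 - x3) - y1 mod 5 = 3 * (4 - 1) - 4 = 0

2P = (1, 0)


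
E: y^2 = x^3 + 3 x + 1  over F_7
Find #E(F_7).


For each x in F_7, count y with y^2 = x^3 + 3 x + 1 mod 7:
  x = 0: RHS = 1, y in [1, 6]  -> 2 point(s)
  x = 2: RHS = 1, y in [1, 6]  -> 2 point(s)
  x = 3: RHS = 2, y in [3, 4]  -> 2 point(s)
  x = 4: RHS = 0, y in [0]  -> 1 point(s)
  x = 5: RHS = 1, y in [1, 6]  -> 2 point(s)
  x = 6: RHS = 4, y in [2, 5]  -> 2 point(s)
Affine points: 11. Add the point at infinity: total = 12.

#E(F_7) = 12
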